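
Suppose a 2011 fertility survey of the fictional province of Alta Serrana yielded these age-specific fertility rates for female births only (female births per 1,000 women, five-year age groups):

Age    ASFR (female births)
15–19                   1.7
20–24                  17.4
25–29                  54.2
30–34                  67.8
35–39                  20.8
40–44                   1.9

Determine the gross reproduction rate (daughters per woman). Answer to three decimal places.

Sum of female ASFRs = 1.7 + 17.4 + 54.2 + 67.8 + 20.8 + 1.9 = 163.8
GRR = 5 × 163.8 / 1000 = 0.819

0.819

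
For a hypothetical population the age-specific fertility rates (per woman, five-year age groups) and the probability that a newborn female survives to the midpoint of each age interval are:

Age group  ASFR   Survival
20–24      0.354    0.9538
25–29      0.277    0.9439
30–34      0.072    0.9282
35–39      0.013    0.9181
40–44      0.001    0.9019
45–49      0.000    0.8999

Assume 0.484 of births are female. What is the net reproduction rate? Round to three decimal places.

Proportion female at birth = 0.484.
Each age group contributes 5 × ASFR × survival:
  20–24: 5 × 0.354 × 0.9538 = 1.68823
  25–29: 5 × 0.277 × 0.9439 = 1.30730
  30–34: 5 × 0.072 × 0.9282 = 0.33415
  35–39: 5 × 0.013 × 0.9181 = 0.05968
  40–44: 5 × 0.001 × 0.9019 = 0.00451
  45–49: 5 × 0.000 × 0.8999 = 0.00000
Sum = 3.39387
NRR = 0.484 × 3.39387 = 1.64263
An NRR exceeding 1 indicates intrinsic growth under these rates.

1.643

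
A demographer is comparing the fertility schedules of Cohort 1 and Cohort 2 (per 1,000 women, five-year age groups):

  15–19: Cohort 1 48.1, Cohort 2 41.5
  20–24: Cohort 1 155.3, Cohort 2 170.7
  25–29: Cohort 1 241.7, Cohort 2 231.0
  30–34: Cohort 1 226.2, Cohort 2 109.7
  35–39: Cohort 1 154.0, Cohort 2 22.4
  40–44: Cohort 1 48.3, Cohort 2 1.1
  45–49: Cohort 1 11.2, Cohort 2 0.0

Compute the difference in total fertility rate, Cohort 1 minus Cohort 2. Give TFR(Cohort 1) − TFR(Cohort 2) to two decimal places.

1.54

Cohort 1:
  Sum of ASFRs = 48.1 + 155.3 + 241.7 + 226.2 + 154.0 + 48.3 + 11.2 = 884.8
  TFR = 5 × 884.8 / 1000 = 4.424
Cohort 2:
  Sum of ASFRs = 41.5 + 170.7 + 231.0 + 109.7 + 22.4 + 1.1 + 0.0 = 576.4
  TFR = 5 × 576.4 / 1000 = 2.882
Difference = 4.424 − 2.882 = 1.542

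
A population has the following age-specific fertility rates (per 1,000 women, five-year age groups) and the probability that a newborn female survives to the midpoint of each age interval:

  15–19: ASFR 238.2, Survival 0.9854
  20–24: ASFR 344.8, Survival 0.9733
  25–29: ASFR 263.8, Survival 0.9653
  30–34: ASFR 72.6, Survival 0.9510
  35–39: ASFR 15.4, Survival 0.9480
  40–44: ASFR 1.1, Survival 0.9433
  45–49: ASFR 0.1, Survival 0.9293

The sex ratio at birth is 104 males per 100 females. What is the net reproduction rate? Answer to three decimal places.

2.230

Proportion female at birth = 100 / (100 + 104) = 0.49020.
Per-age-group product (5 × ASFR × survival probability):
  15–19: 5 × 238.2/1000 × 0.9854 = 1.17361
  20–24: 5 × 344.8/1000 × 0.9733 = 1.67797
  25–29: 5 × 263.8/1000 × 0.9653 = 1.27323
  30–34: 5 × 72.6/1000 × 0.9510 = 0.34521
  35–39: 5 × 15.4/1000 × 0.9480 = 0.07300
  40–44: 5 × 1.1/1000 × 0.9433 = 0.00519
  45–49: 5 × 0.1/1000 × 0.9293 = 0.00046
Sum = 4.54867
NRR = 0.49020 × 4.54867 = 2.22976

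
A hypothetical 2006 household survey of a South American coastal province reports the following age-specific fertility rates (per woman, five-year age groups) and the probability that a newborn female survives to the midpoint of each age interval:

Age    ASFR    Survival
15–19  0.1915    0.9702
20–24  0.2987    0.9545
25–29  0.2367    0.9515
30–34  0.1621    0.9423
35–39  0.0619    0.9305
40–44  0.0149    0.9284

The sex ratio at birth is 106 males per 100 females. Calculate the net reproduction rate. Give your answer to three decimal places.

2.234

Proportion female at birth = 100 / (100 + 106) = 0.48544.
Survival-weighted fertility by age (5·fₓ·Sₓ):
  15–19: 5 × 0.1915 × 0.9702 = 0.92897
  20–24: 5 × 0.2987 × 0.9545 = 1.42555
  25–29: 5 × 0.2367 × 0.9515 = 1.12610
  30–34: 5 × 0.1621 × 0.9423 = 0.76373
  35–39: 5 × 0.0619 × 0.9305 = 0.28799
  40–44: 5 × 0.0149 × 0.9284 = 0.06917
Sum = 4.60151
NRR = 0.48544 × 4.60151 = 2.23376
NRR > 1, so each generation more than replaces itself.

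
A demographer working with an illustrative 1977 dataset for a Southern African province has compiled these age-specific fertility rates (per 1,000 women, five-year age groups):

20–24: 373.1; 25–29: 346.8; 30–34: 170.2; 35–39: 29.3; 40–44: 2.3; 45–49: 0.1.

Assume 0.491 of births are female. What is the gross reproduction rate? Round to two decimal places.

Proportion female at birth = 0.491.
Sum of ASFRs = 373.1 + 346.8 + 170.2 + 29.3 + 2.3 + 0.1 = 921.8
TFR = 5 × 921.8 / 1000 = 4.609
GRR = 0.491 × 4.609 = 2.26302

2.26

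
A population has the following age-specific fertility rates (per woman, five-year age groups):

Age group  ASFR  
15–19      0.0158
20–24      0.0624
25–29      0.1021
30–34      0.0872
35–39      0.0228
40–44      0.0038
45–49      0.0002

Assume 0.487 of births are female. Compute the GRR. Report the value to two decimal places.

Proportion female at birth = 0.487.
Sum of ASFRs = 0.0158 + 0.0624 + 0.1021 + 0.0872 + 0.0228 + 0.0038 + 0.0002 = 0.2943
TFR = 5 × 0.2943 = 1.4715
GRR = 0.487 × 1.4715 = 0.71662

0.72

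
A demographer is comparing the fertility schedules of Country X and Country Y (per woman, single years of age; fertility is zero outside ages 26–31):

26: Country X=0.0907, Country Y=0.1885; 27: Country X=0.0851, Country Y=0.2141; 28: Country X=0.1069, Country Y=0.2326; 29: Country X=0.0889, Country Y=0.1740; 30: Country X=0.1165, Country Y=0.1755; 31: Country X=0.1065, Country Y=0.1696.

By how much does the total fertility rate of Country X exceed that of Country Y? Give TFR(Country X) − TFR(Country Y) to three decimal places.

Country X:
  Sum of ASFRs = 0.0907 + 0.0851 + 0.1069 + 0.0889 + 0.1165 + 0.1065 = 0.5946
  TFR = 0.5946
Country Y:
  Sum of ASFRs = 0.1885 + 0.2141 + 0.2326 + 0.1740 + 0.1755 + 0.1696 = 1.1543
  TFR = 1.1543
Difference = 0.5946 − 1.1543 = -0.5597

-0.560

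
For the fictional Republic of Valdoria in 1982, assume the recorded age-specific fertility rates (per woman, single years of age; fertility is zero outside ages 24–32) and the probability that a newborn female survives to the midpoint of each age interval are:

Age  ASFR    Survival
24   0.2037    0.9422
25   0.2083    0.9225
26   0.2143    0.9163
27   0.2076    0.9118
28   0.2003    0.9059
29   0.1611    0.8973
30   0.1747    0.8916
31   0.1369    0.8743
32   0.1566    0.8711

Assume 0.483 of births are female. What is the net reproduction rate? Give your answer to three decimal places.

Proportion female at birth = 0.483.
Each age group contributes 1 × ASFR × survival:
  24: 1 × 0.2037 × 0.9422 = 0.19193
  25: 1 × 0.2083 × 0.9225 = 0.19216
  26: 1 × 0.2143 × 0.9163 = 0.19636
  27: 1 × 0.2076 × 0.9118 = 0.18929
  28: 1 × 0.2003 × 0.9059 = 0.18145
  29: 1 × 0.1611 × 0.8973 = 0.14456
  30: 1 × 0.1747 × 0.8916 = 0.15576
  31: 1 × 0.1369 × 0.8743 = 0.11969
  32: 1 × 0.1566 × 0.8711 = 0.13641
Sum = 1.50761
NRR = 0.483 × 1.50761 = 0.72818

0.728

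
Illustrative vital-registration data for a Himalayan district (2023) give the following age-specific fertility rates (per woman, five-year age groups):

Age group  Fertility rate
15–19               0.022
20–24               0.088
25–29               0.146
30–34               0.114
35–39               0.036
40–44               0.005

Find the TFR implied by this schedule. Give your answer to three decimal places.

2.055

Sum of ASFRs = 0.022 + 0.088 + 0.146 + 0.114 + 0.036 + 0.005 = 0.411
TFR = 5 × 0.411 = 2.055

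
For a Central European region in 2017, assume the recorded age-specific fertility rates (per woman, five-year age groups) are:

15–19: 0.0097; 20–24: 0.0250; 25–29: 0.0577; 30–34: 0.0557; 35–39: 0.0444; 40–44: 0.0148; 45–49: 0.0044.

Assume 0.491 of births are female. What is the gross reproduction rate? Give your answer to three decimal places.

0.520

Proportion female at birth = 0.491.
Sum of ASFRs = 0.0097 + 0.0250 + 0.0577 + 0.0557 + 0.0444 + 0.0148 + 0.0044 = 0.2117
TFR = 5 × 0.2117 = 1.0585
GRR = 0.491 × 1.0585 = 0.51972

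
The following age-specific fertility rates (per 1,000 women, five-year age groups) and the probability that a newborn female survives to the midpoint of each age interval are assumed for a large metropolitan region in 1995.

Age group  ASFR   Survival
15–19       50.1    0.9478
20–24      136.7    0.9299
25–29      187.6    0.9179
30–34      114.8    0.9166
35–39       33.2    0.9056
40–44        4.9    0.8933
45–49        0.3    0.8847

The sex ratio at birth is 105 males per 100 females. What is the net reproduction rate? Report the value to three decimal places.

Proportion female at birth = 100 / (100 + 105) = 0.48780.
Each age group contributes 5 × ASFR × survival:
  15–19: 5 × 50.1/1000 × 0.9478 = 0.23742
  20–24: 5 × 136.7/1000 × 0.9299 = 0.63559
  25–29: 5 × 187.6/1000 × 0.9179 = 0.86099
  30–34: 5 × 114.8/1000 × 0.9166 = 0.52613
  35–39: 5 × 33.2/1000 × 0.9056 = 0.15033
  40–44: 5 × 4.9/1000 × 0.8933 = 0.02189
  45–49: 5 × 0.3/1000 × 0.8847 = 0.00133
Sum = 2.43368
NRR = 0.48780 × 2.43368 = 1.18715

1.187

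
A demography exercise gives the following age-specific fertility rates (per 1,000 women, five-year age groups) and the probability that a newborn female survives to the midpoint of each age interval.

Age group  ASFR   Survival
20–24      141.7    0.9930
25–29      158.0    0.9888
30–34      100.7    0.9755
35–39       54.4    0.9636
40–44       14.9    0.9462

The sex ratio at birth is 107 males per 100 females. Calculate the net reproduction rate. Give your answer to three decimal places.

Proportion female at birth = 100 / (100 + 107) = 0.48309.
Per-age-group product (5 × ASFR × survival probability):
  20–24: 5 × 141.7/1000 × 0.9930 = 0.70354
  25–29: 5 × 158.0/1000 × 0.9888 = 0.78115
  30–34: 5 × 100.7/1000 × 0.9755 = 0.49116
  35–39: 5 × 54.4/1000 × 0.9636 = 0.26210
  40–44: 5 × 14.9/1000 × 0.9462 = 0.07049
Sum = 2.30844
NRR = 0.48309 × 2.30844 = 1.11518

1.115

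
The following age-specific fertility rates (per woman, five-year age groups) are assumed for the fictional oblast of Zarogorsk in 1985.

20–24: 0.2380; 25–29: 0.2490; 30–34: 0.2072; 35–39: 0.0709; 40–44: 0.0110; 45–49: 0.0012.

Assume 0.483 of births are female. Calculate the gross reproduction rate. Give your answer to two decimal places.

Proportion female at birth = 0.483.
Sum of ASFRs = 0.2380 + 0.2490 + 0.2072 + 0.0709 + 0.0110 + 0.0012 = 0.7773
TFR = 5 × 0.7773 = 3.8865
GRR = 0.483 × 3.8865 = 1.87718

1.88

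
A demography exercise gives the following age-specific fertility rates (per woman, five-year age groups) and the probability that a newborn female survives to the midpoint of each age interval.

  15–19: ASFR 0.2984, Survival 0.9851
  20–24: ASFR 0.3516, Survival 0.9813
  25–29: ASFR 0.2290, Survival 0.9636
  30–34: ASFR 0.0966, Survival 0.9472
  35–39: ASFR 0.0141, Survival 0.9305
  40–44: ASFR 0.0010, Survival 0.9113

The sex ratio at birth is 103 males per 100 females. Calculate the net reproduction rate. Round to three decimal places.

2.377

Proportion female at birth = 100 / (100 + 103) = 0.49261.
Each age group contributes 5 × ASFR × survival:
  15–19: 5 × 0.2984 × 0.9851 = 1.46977
  20–24: 5 × 0.3516 × 0.9813 = 1.72513
  25–29: 5 × 0.2290 × 0.9636 = 1.10332
  30–34: 5 × 0.0966 × 0.9472 = 0.45750
  35–39: 5 × 0.0141 × 0.9305 = 0.06560
  40–44: 5 × 0.0010 × 0.9113 = 0.00456
Sum = 4.82588
NRR = 0.49261 × 4.82588 = 2.37728
An NRR exceeding 1 indicates intrinsic growth under these rates.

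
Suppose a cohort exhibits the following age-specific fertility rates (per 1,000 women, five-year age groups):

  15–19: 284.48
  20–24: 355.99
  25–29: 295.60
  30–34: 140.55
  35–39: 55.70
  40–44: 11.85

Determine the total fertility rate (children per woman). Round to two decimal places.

Sum of ASFRs = 284.48 + 355.99 + 295.60 + 140.55 + 55.70 + 11.85 = 1144.17
TFR = 5 × 1144.17 / 1000 = 5.72085

5.72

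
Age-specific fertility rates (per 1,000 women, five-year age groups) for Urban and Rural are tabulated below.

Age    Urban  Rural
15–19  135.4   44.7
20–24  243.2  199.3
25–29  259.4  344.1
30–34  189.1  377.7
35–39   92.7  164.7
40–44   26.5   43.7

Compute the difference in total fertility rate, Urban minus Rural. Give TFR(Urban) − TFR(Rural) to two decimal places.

-1.14

Urban:
  Sum of ASFRs = 135.4 + 243.2 + 259.4 + 189.1 + 92.7 + 26.5 = 946.3
  TFR = 5 × 946.3 / 1000 = 4.7315
Rural:
  Sum of ASFRs = 44.7 + 199.3 + 344.1 + 377.7 + 164.7 + 43.7 = 1174.2
  TFR = 5 × 1174.2 / 1000 = 5.871
Difference = 4.7315 − 5.871 = -1.1395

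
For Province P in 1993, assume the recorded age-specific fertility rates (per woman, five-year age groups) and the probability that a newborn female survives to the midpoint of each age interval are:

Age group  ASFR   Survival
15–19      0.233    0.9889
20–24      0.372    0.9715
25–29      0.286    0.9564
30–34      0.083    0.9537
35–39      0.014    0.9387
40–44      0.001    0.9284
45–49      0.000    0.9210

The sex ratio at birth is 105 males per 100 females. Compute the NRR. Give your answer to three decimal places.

2.338

Proportion female at birth = 100 / (100 + 105) = 0.48780.
Survival-weighted fertility by age (5·fₓ·Sₓ):
  15–19: 5 × 0.233 × 0.9889 = 1.15207
  20–24: 5 × 0.372 × 0.9715 = 1.80699
  25–29: 5 × 0.286 × 0.9564 = 1.36765
  30–34: 5 × 0.083 × 0.9537 = 0.39579
  35–39: 5 × 0.014 × 0.9387 = 0.06571
  40–44: 5 × 0.001 × 0.9284 = 0.00464
  45–49: 5 × 0.000 × 0.9210 = 0.00000
Sum = 4.79285
NRR = 0.48780 × 4.79285 = 2.33795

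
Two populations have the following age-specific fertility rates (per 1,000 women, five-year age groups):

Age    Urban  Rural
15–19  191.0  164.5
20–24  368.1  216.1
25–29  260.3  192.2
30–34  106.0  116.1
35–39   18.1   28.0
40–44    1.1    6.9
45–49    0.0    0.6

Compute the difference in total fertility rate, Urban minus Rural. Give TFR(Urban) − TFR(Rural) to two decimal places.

Urban:
  Sum of ASFRs = 191.0 + 368.1 + 260.3 + 106.0 + 18.1 + 1.1 + 0.0 = 944.6
  TFR = 5 × 944.6 / 1000 = 4.723
Rural:
  Sum of ASFRs = 164.5 + 216.1 + 192.2 + 116.1 + 28.0 + 6.9 + 0.6 = 724.4
  TFR = 5 × 724.4 / 1000 = 3.622
Difference = 4.723 − 3.622 = 1.101

1.10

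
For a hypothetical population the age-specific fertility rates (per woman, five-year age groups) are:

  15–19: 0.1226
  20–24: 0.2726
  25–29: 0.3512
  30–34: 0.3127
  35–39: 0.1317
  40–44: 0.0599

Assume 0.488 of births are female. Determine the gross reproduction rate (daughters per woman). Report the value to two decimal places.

3.05

Proportion female at birth = 0.488.
Sum of ASFRs = 0.1226 + 0.2726 + 0.3512 + 0.3127 + 0.1317 + 0.0599 = 1.2507
TFR = 5 × 1.2507 = 6.2535
GRR = 0.488 × 6.2535 = 3.05171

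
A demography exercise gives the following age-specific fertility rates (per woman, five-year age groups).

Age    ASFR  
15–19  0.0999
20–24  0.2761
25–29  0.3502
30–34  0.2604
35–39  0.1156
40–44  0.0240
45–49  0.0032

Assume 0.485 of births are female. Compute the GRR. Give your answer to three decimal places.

Proportion female at birth = 0.485.
Sum of ASFRs = 0.0999 + 0.2761 + 0.3502 + 0.2604 + 0.1156 + 0.0240 + 0.0032 = 1.1294
TFR = 5 × 1.1294 = 5.647
GRR = 0.485 × 5.647 = 2.73880

2.739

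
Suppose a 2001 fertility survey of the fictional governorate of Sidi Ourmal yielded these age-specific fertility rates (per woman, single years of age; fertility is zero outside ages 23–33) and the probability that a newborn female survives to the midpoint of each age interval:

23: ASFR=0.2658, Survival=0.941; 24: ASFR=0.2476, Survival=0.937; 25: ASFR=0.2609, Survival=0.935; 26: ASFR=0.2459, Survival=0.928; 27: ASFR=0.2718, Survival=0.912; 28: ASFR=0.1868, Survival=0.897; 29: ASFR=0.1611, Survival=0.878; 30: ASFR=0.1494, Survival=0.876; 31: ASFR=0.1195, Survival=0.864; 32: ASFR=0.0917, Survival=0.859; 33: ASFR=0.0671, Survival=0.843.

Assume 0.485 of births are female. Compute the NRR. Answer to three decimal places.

0.912

Proportion female at birth = 0.485.
Each age group contributes 1 × ASFR × survival:
  23: 1 × 0.2658 × 0.941 = 0.25012
  24: 1 × 0.2476 × 0.937 = 0.23200
  25: 1 × 0.2609 × 0.935 = 0.24394
  26: 1 × 0.2459 × 0.928 = 0.22820
  27: 1 × 0.2718 × 0.912 = 0.24788
  28: 1 × 0.1868 × 0.897 = 0.16756
  29: 1 × 0.1611 × 0.878 = 0.14145
  30: 1 × 0.1494 × 0.876 = 0.13087
  31: 1 × 0.1195 × 0.864 = 0.10325
  32: 1 × 0.0917 × 0.859 = 0.07877
  33: 1 × 0.0671 × 0.843 = 0.05657
Sum = 1.88061
NRR = 0.485 × 1.88061 = 0.91210
NRR < 1, so the cohort does not fully replace itself.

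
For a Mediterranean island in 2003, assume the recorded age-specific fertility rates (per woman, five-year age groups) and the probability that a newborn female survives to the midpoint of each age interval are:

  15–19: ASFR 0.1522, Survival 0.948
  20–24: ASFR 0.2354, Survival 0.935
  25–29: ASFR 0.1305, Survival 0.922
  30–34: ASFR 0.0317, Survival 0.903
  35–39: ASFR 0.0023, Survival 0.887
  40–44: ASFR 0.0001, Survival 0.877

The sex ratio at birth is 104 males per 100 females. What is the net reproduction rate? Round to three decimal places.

Proportion female at birth = 100 / (100 + 104) = 0.49020.
Survival-weighted fertility by age (5·fₓ·Sₓ):
  15–19: 5 × 0.1522 × 0.948 = 0.72143
  20–24: 5 × 0.2354 × 0.935 = 1.10050
  25–29: 5 × 0.1305 × 0.922 = 0.60161
  30–34: 5 × 0.0317 × 0.903 = 0.14313
  35–39: 5 × 0.0023 × 0.887 = 0.01020
  40–44: 5 × 0.0001 × 0.877 = 0.00044
Sum = 2.57731
NRR = 0.49020 × 2.57731 = 1.26340
With NRR above 1 the population is above replacement fertility.

1.263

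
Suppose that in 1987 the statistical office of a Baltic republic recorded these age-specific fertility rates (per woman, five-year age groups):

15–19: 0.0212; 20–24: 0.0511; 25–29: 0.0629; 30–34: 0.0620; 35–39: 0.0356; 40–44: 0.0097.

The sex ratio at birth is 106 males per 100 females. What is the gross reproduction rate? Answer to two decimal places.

Proportion female at birth = 100 / (100 + 106) = 0.48544.
Sum of ASFRs = 0.0212 + 0.0511 + 0.0629 + 0.0620 + 0.0356 + 0.0097 = 0.2425
TFR = 5 × 0.2425 = 1.2125
GRR = 0.48544 × 1.2125 = 0.58860

0.59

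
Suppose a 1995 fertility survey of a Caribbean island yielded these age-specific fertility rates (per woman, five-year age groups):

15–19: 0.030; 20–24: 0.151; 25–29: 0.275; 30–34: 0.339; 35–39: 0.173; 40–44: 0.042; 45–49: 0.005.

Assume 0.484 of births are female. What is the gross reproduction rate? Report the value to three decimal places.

2.456

Proportion female at birth = 0.484.
Sum of ASFRs = 0.030 + 0.151 + 0.275 + 0.339 + 0.173 + 0.042 + 0.005 = 1.015
TFR = 5 × 1.015 = 5.075
GRR = 0.484 × 5.075 = 2.45630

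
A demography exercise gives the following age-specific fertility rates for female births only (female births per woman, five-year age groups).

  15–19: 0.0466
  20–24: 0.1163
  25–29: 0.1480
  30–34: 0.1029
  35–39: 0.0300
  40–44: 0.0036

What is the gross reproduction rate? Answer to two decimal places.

Sum of female ASFRs = 0.0466 + 0.1163 + 0.1480 + 0.1029 + 0.0300 + 0.0036 = 0.4474
GRR = 5 × 0.4474 = 2.237

2.24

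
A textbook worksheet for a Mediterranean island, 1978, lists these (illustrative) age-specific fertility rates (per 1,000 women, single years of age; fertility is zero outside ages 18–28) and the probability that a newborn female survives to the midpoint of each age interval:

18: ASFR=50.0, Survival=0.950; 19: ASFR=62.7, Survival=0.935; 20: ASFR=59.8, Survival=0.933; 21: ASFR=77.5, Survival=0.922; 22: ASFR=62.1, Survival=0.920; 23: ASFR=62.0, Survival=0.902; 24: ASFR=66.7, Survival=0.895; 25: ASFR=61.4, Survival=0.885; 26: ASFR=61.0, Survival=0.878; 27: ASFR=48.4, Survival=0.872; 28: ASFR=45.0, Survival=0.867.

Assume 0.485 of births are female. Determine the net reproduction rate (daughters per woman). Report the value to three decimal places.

Proportion female at birth = 0.485.
Survival-weighted fertility by age (1·fₓ·Sₓ):
  18: 1 × 50.0/1000 × 0.950 = 0.04750
  19: 1 × 62.7/1000 × 0.935 = 0.05862
  20: 1 × 59.8/1000 × 0.933 = 0.05579
  21: 1 × 77.5/1000 × 0.922 = 0.07146
  22: 1 × 62.1/1000 × 0.920 = 0.05713
  23: 1 × 62.0/1000 × 0.902 = 0.05592
  24: 1 × 66.7/1000 × 0.895 = 0.05970
  25: 1 × 61.4/1000 × 0.885 = 0.05434
  26: 1 × 61.0/1000 × 0.878 = 0.05356
  27: 1 × 48.4/1000 × 0.872 = 0.04220
  28: 1 × 45.0/1000 × 0.867 = 0.03902
Sum = 0.59524
NRR = 0.485 × 0.59524 = 0.28869

0.289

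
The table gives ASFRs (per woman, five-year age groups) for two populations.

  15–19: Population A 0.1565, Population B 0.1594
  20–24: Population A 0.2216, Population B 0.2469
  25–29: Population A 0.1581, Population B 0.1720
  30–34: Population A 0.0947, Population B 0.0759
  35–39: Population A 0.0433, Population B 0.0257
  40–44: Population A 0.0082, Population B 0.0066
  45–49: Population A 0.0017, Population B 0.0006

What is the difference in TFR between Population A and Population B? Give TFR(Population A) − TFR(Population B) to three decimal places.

Population A:
  Sum of ASFRs = 0.1565 + 0.2216 + 0.1581 + 0.0947 + 0.0433 + 0.0082 + 0.0017 = 0.6841
  TFR = 5 × 0.6841 = 3.4205
Population B:
  Sum of ASFRs = 0.1594 + 0.2469 + 0.1720 + 0.0759 + 0.0257 + 0.0066 + 0.0006 = 0.6871
  TFR = 5 × 0.6871 = 3.4355
Difference = 3.4205 − 3.4355 = -0.015

-0.015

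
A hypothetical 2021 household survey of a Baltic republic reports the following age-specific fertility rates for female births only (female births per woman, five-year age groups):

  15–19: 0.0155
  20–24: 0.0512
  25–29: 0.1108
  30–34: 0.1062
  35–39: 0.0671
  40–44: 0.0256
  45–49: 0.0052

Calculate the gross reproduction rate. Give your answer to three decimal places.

1.908

Sum of female ASFRs = 0.0155 + 0.0512 + 0.1108 + 0.1062 + 0.0671 + 0.0256 + 0.0052 = 0.3816
GRR = 5 × 0.3816 = 1.908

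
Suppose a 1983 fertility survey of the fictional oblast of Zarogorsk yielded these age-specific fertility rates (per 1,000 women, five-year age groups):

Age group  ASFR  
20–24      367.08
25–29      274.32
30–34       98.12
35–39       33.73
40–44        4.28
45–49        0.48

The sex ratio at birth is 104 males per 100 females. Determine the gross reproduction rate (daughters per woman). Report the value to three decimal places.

1.907

Proportion female at birth = 100 / (100 + 104) = 0.49020.
Sum of ASFRs = 367.08 + 274.32 + 98.12 + 33.73 + 4.28 + 0.48 = 778.01
TFR = 5 × 778.01 / 1000 = 3.89005
GRR = 0.49020 × 3.89005 = 1.90690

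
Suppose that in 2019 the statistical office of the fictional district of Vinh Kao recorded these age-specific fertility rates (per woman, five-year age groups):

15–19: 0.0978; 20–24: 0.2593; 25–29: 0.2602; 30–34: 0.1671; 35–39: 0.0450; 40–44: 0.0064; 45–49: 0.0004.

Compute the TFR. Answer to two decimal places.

4.18

Sum of ASFRs = 0.0978 + 0.2593 + 0.2602 + 0.1671 + 0.0450 + 0.0064 + 0.0004 = 0.8362
TFR = 5 × 0.8362 = 4.181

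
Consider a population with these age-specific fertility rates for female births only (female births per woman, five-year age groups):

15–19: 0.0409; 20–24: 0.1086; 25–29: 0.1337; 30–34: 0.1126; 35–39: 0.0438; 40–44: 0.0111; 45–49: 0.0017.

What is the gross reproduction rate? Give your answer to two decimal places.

Sum of female ASFRs = 0.0409 + 0.1086 + 0.1337 + 0.1126 + 0.0438 + 0.0111 + 0.0017 = 0.4524
GRR = 5 × 0.4524 = 2.262

2.26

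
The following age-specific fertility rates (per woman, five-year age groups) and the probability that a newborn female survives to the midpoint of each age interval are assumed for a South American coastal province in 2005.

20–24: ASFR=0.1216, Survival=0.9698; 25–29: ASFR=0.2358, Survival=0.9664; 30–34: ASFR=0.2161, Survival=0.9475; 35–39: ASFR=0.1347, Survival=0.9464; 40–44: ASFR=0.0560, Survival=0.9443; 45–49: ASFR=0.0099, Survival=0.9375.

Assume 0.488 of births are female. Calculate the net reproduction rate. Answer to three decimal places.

Proportion female at birth = 0.488.
Survival-weighted fertility by age (5·fₓ·Sₓ):
  20–24: 5 × 0.1216 × 0.9698 = 0.58964
  25–29: 5 × 0.2358 × 0.9664 = 1.13939
  30–34: 5 × 0.2161 × 0.9475 = 1.02377
  35–39: 5 × 0.1347 × 0.9464 = 0.63740
  40–44: 5 × 0.0560 × 0.9443 = 0.26440
  45–49: 5 × 0.0099 × 0.9375 = 0.04641
Sum = 3.70101
NRR = 0.488 × 3.70101 = 1.80609

1.806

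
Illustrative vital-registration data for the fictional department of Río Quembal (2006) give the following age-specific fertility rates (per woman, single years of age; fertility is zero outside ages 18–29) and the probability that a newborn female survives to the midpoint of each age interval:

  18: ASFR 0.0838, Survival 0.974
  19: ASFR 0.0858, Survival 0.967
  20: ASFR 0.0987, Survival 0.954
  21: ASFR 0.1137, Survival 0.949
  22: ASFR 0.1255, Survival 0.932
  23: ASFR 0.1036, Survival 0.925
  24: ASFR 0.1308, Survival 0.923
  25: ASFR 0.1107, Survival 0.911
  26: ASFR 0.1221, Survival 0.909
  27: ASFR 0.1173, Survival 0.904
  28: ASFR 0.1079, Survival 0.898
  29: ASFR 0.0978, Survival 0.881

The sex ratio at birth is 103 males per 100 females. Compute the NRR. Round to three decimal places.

0.592

Proportion female at birth = 100 / (100 + 103) = 0.49261.
Survival-weighted fertility by age (1·fₓ·Sₓ):
  18: 1 × 0.0838 × 0.974 = 0.08162
  19: 1 × 0.0858 × 0.967 = 0.08297
  20: 1 × 0.0987 × 0.954 = 0.09416
  21: 1 × 0.1137 × 0.949 = 0.10790
  22: 1 × 0.1255 × 0.932 = 0.11697
  23: 1 × 0.1036 × 0.925 = 0.09583
  24: 1 × 0.1308 × 0.923 = 0.12073
  25: 1 × 0.1107 × 0.911 = 0.10085
  26: 1 × 0.1221 × 0.909 = 0.11099
  27: 1 × 0.1173 × 0.904 = 0.10604
  28: 1 × 0.1079 × 0.898 = 0.09689
  29: 1 × 0.0978 × 0.881 = 0.08616
Sum = 1.20111
NRR = 0.49261 × 1.20111 = 0.59168
With NRR below 1 the population is below replacement fertility.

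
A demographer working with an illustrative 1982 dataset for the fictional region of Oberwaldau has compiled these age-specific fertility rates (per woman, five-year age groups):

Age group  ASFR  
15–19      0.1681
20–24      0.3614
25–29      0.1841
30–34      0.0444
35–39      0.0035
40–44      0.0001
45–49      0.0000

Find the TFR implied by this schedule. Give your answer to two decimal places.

3.81

Sum of ASFRs = 0.1681 + 0.3614 + 0.1841 + 0.0444 + 0.0035 + 0.0001 + 0.0000 = 0.7616
TFR = 5 × 0.7616 = 3.808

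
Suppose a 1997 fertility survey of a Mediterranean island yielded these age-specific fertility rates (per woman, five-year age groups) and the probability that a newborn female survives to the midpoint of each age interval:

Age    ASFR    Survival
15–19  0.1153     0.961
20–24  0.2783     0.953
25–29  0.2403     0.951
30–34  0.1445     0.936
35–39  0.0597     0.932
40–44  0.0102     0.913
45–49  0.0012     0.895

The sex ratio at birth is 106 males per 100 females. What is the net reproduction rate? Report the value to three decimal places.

Proportion female at birth = 100 / (100 + 106) = 0.48544.
Per-age-group product (5 × ASFR × survival probability):
  15–19: 5 × 0.1153 × 0.961 = 0.55402
  20–24: 5 × 0.2783 × 0.953 = 1.32610
  25–29: 5 × 0.2403 × 0.951 = 1.14263
  30–34: 5 × 0.1445 × 0.936 = 0.67626
  35–39: 5 × 0.0597 × 0.932 = 0.27820
  40–44: 5 × 0.0102 × 0.913 = 0.04656
  45–49: 5 × 0.0012 × 0.895 = 0.00537
Sum = 4.02914
NRR = 0.48544 × 4.02914 = 1.95591

1.956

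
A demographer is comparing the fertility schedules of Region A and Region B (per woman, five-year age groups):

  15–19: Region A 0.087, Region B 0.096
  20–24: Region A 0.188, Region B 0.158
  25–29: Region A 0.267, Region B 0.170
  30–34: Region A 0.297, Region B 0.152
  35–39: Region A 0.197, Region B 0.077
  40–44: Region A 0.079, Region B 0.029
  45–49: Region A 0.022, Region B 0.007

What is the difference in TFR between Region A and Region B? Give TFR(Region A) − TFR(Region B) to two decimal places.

2.24

Region A:
  Sum of ASFRs = 0.087 + 0.188 + 0.267 + 0.297 + 0.197 + 0.079 + 0.022 = 1.137
  TFR = 5 × 1.137 = 5.685
Region B:
  Sum of ASFRs = 0.096 + 0.158 + 0.170 + 0.152 + 0.077 + 0.029 + 0.007 = 0.689
  TFR = 5 × 0.689 = 3.445
Difference = 5.685 − 3.445 = 2.24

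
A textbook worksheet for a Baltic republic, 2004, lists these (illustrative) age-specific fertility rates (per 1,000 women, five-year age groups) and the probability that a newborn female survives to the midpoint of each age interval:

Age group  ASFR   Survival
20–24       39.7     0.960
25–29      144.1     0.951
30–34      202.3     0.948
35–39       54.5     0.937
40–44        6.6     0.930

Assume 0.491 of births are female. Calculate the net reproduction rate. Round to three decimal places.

Proportion female at birth = 0.491.
Each age group contributes 5 × ASFR × survival:
  20–24: 5 × 39.7/1000 × 0.960 = 0.19056
  25–29: 5 × 144.1/1000 × 0.951 = 0.68520
  30–34: 5 × 202.3/1000 × 0.948 = 0.95890
  35–39: 5 × 54.5/1000 × 0.937 = 0.25533
  40–44: 5 × 6.6/1000 × 0.930 = 0.03069
Sum = 2.12068
NRR = 0.491 × 2.12068 = 1.04125
NRR > 1, so each generation more than replaces itself.

1.041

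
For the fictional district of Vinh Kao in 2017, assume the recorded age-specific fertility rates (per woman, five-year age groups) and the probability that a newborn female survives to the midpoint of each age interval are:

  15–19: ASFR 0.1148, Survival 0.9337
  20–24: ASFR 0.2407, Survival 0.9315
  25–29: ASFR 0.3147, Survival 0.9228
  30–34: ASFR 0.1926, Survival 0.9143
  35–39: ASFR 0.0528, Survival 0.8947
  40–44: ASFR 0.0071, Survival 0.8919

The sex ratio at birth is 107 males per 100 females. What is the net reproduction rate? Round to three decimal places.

Proportion female at birth = 100 / (100 + 107) = 0.48309.
Weighting each age-specific rate by interval width and survival:
  15–19: 5 × 0.1148 × 0.9337 = 0.53594
  20–24: 5 × 0.2407 × 0.9315 = 1.12106
  25–29: 5 × 0.3147 × 0.9228 = 1.45203
  30–34: 5 × 0.1926 × 0.9143 = 0.88047
  35–39: 5 × 0.0528 × 0.8947 = 0.23620
  40–44: 5 × 0.0071 × 0.8919 = 0.03166
Sum = 4.25736
NRR = 0.48309 × 4.25736 = 2.05669
With NRR above 1 the population is above replacement fertility.

2.057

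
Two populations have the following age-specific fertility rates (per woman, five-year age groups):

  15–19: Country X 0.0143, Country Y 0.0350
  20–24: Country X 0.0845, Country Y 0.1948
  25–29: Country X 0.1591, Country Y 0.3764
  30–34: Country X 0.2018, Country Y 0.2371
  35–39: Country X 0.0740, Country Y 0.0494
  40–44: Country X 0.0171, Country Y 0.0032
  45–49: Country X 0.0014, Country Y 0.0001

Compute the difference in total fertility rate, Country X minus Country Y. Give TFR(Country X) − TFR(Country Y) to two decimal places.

Country X:
  Sum of ASFRs = 0.0143 + 0.0845 + 0.1591 + 0.2018 + 0.0740 + 0.0171 + 0.0014 = 0.5522
  TFR = 5 × 0.5522 = 2.761
Country Y:
  Sum of ASFRs = 0.0350 + 0.1948 + 0.3764 + 0.2371 + 0.0494 + 0.0032 + 0.0001 = 0.8960
  TFR = 5 × 0.8960 = 4.48
Difference = 2.761 − 4.48 = -1.719

-1.72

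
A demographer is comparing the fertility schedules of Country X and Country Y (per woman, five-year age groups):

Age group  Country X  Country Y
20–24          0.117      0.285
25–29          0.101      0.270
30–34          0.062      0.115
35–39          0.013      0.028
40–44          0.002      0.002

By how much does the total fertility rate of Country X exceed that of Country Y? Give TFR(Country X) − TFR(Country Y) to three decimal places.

-2.025

Country X:
  Sum of ASFRs = 0.117 + 0.101 + 0.062 + 0.013 + 0.002 = 0.295
  TFR = 5 × 0.295 = 1.475
Country Y:
  Sum of ASFRs = 0.285 + 0.270 + 0.115 + 0.028 + 0.002 = 0.700
  TFR = 5 × 0.700 = 3.5
Difference = 1.475 − 3.5 = -2.025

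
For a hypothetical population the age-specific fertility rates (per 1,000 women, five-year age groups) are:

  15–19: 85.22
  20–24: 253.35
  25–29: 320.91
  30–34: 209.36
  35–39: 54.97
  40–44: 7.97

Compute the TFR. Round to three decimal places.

Sum of ASFRs = 85.22 + 253.35 + 320.91 + 209.36 + 54.97 + 7.97 = 931.78
TFR = 5 × 931.78 / 1000 = 4.6589

4.659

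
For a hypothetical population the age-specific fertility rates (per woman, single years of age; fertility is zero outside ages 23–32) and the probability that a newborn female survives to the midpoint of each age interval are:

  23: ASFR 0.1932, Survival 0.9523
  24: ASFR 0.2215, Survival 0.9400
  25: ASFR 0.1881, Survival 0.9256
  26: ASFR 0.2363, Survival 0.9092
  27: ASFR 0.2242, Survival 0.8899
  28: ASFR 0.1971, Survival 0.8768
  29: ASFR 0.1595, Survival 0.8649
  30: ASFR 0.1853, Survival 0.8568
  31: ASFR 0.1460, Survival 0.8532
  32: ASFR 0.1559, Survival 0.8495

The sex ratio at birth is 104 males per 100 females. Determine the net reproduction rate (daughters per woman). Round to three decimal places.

0.837

Proportion female at birth = 100 / (100 + 104) = 0.49020.
Weighting each age-specific rate by interval width and survival:
  23: 1 × 0.1932 × 0.9523 = 0.18398
  24: 1 × 0.2215 × 0.9400 = 0.20821
  25: 1 × 0.1881 × 0.9256 = 0.17411
  26: 1 × 0.2363 × 0.9092 = 0.21484
  27: 1 × 0.2242 × 0.8899 = 0.19952
  28: 1 × 0.1971 × 0.8768 = 0.17282
  29: 1 × 0.1595 × 0.8649 = 0.13795
  30: 1 × 0.1853 × 0.8568 = 0.15877
  31: 1 × 0.1460 × 0.8532 = 0.12457
  32: 1 × 0.1559 × 0.8495 = 0.13244
Sum = 1.70721
NRR = 0.49020 × 1.70721 = 0.83687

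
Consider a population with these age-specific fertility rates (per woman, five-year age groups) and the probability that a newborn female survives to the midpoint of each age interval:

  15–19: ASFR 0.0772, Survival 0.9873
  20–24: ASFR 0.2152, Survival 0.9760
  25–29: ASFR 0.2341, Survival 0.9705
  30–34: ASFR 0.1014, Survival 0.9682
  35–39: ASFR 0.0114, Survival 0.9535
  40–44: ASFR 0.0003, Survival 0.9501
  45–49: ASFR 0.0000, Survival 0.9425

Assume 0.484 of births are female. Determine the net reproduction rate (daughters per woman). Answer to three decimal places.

Proportion female at birth = 0.484.
Survival-weighted fertility by age (5·fₓ·Sₓ):
  15–19: 5 × 0.0772 × 0.9873 = 0.38110
  20–24: 5 × 0.2152 × 0.9760 = 1.05018
  25–29: 5 × 0.2341 × 0.9705 = 1.13597
  30–34: 5 × 0.1014 × 0.9682 = 0.49088
  35–39: 5 × 0.0114 × 0.9535 = 0.05435
  40–44: 5 × 0.0003 × 0.9501 = 0.00143
  45–49: 5 × 0.0000 × 0.9425 = 0.00000
Sum = 3.11391
NRR = 0.484 × 3.11391 = 1.50713
With NRR above 1 the population is above replacement fertility.

1.507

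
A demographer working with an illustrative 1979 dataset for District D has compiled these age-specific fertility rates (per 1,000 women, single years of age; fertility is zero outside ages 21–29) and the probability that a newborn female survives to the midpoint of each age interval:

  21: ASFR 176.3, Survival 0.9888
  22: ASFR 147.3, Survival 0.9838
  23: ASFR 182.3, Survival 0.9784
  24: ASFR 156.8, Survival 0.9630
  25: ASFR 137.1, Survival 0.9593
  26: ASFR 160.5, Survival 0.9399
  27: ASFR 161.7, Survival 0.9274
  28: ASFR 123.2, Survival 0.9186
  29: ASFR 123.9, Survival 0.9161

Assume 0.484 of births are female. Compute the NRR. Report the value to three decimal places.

Proportion female at birth = 0.484.
Survival-weighted fertility by age (1·fₓ·Sₓ):
  21: 1 × 176.3/1000 × 0.9888 = 0.17433
  22: 1 × 147.3/1000 × 0.9838 = 0.14491
  23: 1 × 182.3/1000 × 0.9784 = 0.17836
  24: 1 × 156.8/1000 × 0.9630 = 0.15100
  25: 1 × 137.1/1000 × 0.9593 = 0.13152
  26: 1 × 160.5/1000 × 0.9399 = 0.15085
  27: 1 × 161.7/1000 × 0.9274 = 0.14996
  28: 1 × 123.2/1000 × 0.9186 = 0.11317
  29: 1 × 123.9/1000 × 0.9161 = 0.11350
Sum = 1.30760
NRR = 0.484 × 1.30760 = 0.63288

0.633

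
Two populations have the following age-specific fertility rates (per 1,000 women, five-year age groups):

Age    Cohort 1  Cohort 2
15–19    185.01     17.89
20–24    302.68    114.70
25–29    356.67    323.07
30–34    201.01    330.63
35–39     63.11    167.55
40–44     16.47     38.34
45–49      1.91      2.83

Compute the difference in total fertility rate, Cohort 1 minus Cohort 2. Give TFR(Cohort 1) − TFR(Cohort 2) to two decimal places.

0.66

Cohort 1:
  Sum of ASFRs = 185.01 + 302.68 + 356.67 + 201.01 + 63.11 + 16.47 + 1.91 = 1126.86
  TFR = 5 × 1126.86 / 1000 = 5.6343
Cohort 2:
  Sum of ASFRs = 17.89 + 114.70 + 323.07 + 330.63 + 167.55 + 38.34 + 2.83 = 995.01
  TFR = 5 × 995.01 / 1000 = 4.97505
Difference = 5.6343 − 4.97505 = 0.65925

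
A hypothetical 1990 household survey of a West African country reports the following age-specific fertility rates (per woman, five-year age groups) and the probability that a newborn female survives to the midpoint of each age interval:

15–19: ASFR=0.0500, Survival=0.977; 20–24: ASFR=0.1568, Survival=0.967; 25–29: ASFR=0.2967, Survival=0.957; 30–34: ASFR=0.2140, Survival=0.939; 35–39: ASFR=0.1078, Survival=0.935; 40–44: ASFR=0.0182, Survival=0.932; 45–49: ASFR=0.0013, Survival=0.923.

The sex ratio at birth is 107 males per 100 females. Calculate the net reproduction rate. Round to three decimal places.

Proportion female at birth = 100 / (100 + 107) = 0.48309.
Weighting each age-specific rate by interval width and survival:
  15–19: 5 × 0.0500 × 0.977 = 0.24425
  20–24: 5 × 0.1568 × 0.967 = 0.75813
  25–29: 5 × 0.2967 × 0.957 = 1.41971
  30–34: 5 × 0.2140 × 0.939 = 1.00473
  35–39: 5 × 0.1078 × 0.935 = 0.50397
  40–44: 5 × 0.0182 × 0.932 = 0.08481
  45–49: 5 × 0.0013 × 0.923 = 0.00600
Sum = 4.02160
NRR = 0.48309 × 4.02160 = 1.94279
NRR > 1, so each generation more than replaces itself.

1.943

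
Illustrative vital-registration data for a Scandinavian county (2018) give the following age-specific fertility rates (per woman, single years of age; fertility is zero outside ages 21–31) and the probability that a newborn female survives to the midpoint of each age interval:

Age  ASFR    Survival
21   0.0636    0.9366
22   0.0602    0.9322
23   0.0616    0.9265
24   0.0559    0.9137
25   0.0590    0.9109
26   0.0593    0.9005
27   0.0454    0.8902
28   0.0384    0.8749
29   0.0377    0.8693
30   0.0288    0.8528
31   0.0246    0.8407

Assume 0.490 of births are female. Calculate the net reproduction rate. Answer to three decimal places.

0.237

Proportion female at birth = 0.490.
Each age group contributes 1 × ASFR × survival:
  21: 1 × 0.0636 × 0.9366 = 0.05957
  22: 1 × 0.0602 × 0.9322 = 0.05612
  23: 1 × 0.0616 × 0.9265 = 0.05707
  24: 1 × 0.0559 × 0.9137 = 0.05108
  25: 1 × 0.0590 × 0.9109 = 0.05374
  26: 1 × 0.0593 × 0.9005 = 0.05340
  27: 1 × 0.0454 × 0.8902 = 0.04042
  28: 1 × 0.0384 × 0.8749 = 0.03360
  29: 1 × 0.0377 × 0.8693 = 0.03277
  30: 1 × 0.0288 × 0.8528 = 0.02456
  31: 1 × 0.0246 × 0.8407 = 0.02068
Sum = 0.48301
NRR = 0.490 × 0.48301 = 0.23667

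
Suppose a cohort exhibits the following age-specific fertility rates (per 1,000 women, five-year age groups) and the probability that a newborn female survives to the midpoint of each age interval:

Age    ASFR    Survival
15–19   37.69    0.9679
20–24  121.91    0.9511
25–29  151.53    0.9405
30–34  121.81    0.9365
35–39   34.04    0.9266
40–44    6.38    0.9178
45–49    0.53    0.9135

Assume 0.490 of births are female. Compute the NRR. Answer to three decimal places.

1.095

Proportion female at birth = 0.490.
Survival-weighted fertility by age (5·fₓ·Sₓ):
  15–19: 5 × 37.69/1000 × 0.9679 = 0.18240
  20–24: 5 × 121.91/1000 × 0.9511 = 0.57974
  25–29: 5 × 151.53/1000 × 0.9405 = 0.71257
  30–34: 5 × 121.81/1000 × 0.9365 = 0.57038
  35–39: 5 × 34.04/1000 × 0.9266 = 0.15771
  40–44: 5 × 6.38/1000 × 0.9178 = 0.02928
  45–49: 5 × 0.53/1000 × 0.9135 = 0.00242
Sum = 2.23450
NRR = 0.490 × 2.23450 = 1.09491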